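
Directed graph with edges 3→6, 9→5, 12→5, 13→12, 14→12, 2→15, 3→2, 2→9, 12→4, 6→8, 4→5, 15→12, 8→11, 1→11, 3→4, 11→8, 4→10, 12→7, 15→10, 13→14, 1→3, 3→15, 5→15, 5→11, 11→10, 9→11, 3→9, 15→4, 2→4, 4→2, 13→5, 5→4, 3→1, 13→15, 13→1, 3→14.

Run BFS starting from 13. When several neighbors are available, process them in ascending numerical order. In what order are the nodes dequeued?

Visit 13; enqueue 1, 5, 12, 14, 15 → queue [1, 5, 12, 14, 15]
Visit 1; enqueue 3, 11 → queue [5, 12, 14, 15, 3, 11]
Visit 5; enqueue 4 → queue [12, 14, 15, 3, 11, 4]
Visit 12; enqueue 7 → queue [14, 15, 3, 11, 4, 7]
Visit 14 → queue [15, 3, 11, 4, 7]
Visit 15; enqueue 10 → queue [3, 11, 4, 7, 10]
Visit 3; enqueue 2, 6, 9 → queue [11, 4, 7, 10, 2, 6, 9]
Visit 11; enqueue 8 → queue [4, 7, 10, 2, 6, 9, 8]
Visit 4 → queue [7, 10, 2, 6, 9, 8]
Visit 7 → queue [10, 2, 6, 9, 8]
Visit 10 → queue [2, 6, 9, 8]
Visit 2 → queue [6, 9, 8]
Visit 6 → queue [9, 8]
Visit 9 → queue [8]
Visit 8 → queue []

13, 1, 5, 12, 14, 15, 3, 11, 4, 7, 10, 2, 6, 9, 8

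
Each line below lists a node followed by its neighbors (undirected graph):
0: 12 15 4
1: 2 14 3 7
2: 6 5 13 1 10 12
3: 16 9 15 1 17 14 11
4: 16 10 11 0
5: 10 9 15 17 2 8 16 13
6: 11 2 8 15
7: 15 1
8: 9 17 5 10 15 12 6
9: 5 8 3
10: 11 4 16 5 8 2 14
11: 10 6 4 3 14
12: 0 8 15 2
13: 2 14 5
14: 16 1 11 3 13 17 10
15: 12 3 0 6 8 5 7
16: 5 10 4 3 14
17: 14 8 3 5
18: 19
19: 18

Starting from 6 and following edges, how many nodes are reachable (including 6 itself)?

18

BFS from 6 visits: 6, 2, 8, 11, 15, 1, 5, 10, 12, 13, 9, 17, 3, 4, 14, 0, 7, 16
Reachable nodes: 18 of 20 total.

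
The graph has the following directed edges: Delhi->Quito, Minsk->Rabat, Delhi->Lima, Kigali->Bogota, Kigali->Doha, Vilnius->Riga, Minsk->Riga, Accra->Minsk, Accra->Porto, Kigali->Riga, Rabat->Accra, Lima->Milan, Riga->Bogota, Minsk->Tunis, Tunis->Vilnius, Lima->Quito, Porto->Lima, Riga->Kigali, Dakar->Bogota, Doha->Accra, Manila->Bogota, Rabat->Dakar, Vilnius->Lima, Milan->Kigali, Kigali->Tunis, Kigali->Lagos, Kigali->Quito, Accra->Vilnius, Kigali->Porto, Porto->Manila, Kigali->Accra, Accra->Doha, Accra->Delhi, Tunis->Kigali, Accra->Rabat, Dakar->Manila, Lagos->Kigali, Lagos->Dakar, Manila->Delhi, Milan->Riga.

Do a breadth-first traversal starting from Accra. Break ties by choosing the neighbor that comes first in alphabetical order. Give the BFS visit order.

Visit Accra; enqueue Delhi, Doha, Minsk, Porto, Rabat, Vilnius → queue [Delhi, Doha, Minsk, Porto, Rabat, Vilnius]
Visit Delhi; enqueue Lima, Quito → queue [Doha, Minsk, Porto, Rabat, Vilnius, Lima, Quito]
Visit Doha → queue [Minsk, Porto, Rabat, Vilnius, Lima, Quito]
Visit Minsk; enqueue Riga, Tunis → queue [Porto, Rabat, Vilnius, Lima, Quito, Riga, Tunis]
Visit Porto; enqueue Manila → queue [Rabat, Vilnius, Lima, Quito, Riga, Tunis, Manila]
Visit Rabat; enqueue Dakar → queue [Vilnius, Lima, Quito, Riga, Tunis, Manila, Dakar]
Visit Vilnius → queue [Lima, Quito, Riga, Tunis, Manila, Dakar]
Visit Lima; enqueue Milan → queue [Quito, Riga, Tunis, Manila, Dakar, Milan]
Visit Quito → queue [Riga, Tunis, Manila, Dakar, Milan]
Visit Riga; enqueue Bogota, Kigali → queue [Tunis, Manila, Dakar, Milan, Bogota, Kigali]
Visit Tunis → queue [Manila, Dakar, Milan, Bogota, Kigali]
Visit Manila → queue [Dakar, Milan, Bogota, Kigali]
Visit Dakar → queue [Milan, Bogota, Kigali]
Visit Milan → queue [Bogota, Kigali]
Visit Bogota → queue [Kigali]
Visit Kigali; enqueue Lagos → queue [Lagos]
Visit Lagos → queue []

Accra, Delhi, Doha, Minsk, Porto, Rabat, Vilnius, Lima, Quito, Riga, Tunis, Manila, Dakar, Milan, Bogota, Kigali, Lagos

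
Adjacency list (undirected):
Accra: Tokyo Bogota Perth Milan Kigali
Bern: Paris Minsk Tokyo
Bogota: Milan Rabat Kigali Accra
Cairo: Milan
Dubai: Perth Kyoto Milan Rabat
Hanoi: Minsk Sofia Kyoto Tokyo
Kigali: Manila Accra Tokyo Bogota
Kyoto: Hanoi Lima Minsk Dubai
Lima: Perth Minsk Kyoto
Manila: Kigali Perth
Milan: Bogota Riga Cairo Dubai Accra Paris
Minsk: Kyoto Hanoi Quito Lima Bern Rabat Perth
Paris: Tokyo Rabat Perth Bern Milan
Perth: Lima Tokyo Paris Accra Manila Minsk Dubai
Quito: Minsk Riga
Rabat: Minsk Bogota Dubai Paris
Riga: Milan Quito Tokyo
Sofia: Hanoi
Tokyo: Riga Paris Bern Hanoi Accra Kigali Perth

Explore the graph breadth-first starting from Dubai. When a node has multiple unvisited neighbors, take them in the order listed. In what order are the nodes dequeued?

Visit Dubai; enqueue Perth, Kyoto, Milan, Rabat → queue [Perth, Kyoto, Milan, Rabat]
Visit Perth; enqueue Lima, Tokyo, Paris, Accra, Manila, Minsk → queue [Kyoto, Milan, Rabat, Lima, Tokyo, Paris, Accra, Manila, Minsk]
Visit Kyoto; enqueue Hanoi → queue [Milan, Rabat, Lima, Tokyo, Paris, Accra, Manila, Minsk, Hanoi]
Visit Milan; enqueue Bogota, Riga, Cairo → queue [Rabat, Lima, Tokyo, Paris, Accra, Manila, Minsk, Hanoi, Bogota, Riga, Cairo]
Visit Rabat → queue [Lima, Tokyo, Paris, Accra, Manila, Minsk, Hanoi, Bogota, Riga, Cairo]
Visit Lima → queue [Tokyo, Paris, Accra, Manila, Minsk, Hanoi, Bogota, Riga, Cairo]
Visit Tokyo; enqueue Bern, Kigali → queue [Paris, Accra, Manila, Minsk, Hanoi, Bogota, Riga, Cairo, Bern, Kigali]
Visit Paris → queue [Accra, Manila, Minsk, Hanoi, Bogota, Riga, Cairo, Bern, Kigali]
Visit Accra → queue [Manila, Minsk, Hanoi, Bogota, Riga, Cairo, Bern, Kigali]
Visit Manila → queue [Minsk, Hanoi, Bogota, Riga, Cairo, Bern, Kigali]
Visit Minsk; enqueue Quito → queue [Hanoi, Bogota, Riga, Cairo, Bern, Kigali, Quito]
Visit Hanoi; enqueue Sofia → queue [Bogota, Riga, Cairo, Bern, Kigali, Quito, Sofia]
Visit Bogota → queue [Riga, Cairo, Bern, Kigali, Quito, Sofia]
Visit Riga → queue [Cairo, Bern, Kigali, Quito, Sofia]
Visit Cairo → queue [Bern, Kigali, Quito, Sofia]
Visit Bern → queue [Kigali, Quito, Sofia]
Visit Kigali → queue [Quito, Sofia]
Visit Quito → queue [Sofia]
Visit Sofia → queue []

Dubai → Perth → Kyoto → Milan → Rabat → Lima → Tokyo → Paris → Accra → Manila → Minsk → Hanoi → Bogota → Riga → Cairo → Bern → Kigali → Quito → Sofia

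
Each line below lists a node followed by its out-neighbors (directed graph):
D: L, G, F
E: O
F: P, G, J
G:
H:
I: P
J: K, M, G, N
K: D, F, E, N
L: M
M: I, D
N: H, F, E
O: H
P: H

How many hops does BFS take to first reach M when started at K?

3

Level 0: K
Level 1: D, E, F, N
Level 2: G, H, J, L, O, P
Level 3: M
Level 4: I
M first appears at level 3.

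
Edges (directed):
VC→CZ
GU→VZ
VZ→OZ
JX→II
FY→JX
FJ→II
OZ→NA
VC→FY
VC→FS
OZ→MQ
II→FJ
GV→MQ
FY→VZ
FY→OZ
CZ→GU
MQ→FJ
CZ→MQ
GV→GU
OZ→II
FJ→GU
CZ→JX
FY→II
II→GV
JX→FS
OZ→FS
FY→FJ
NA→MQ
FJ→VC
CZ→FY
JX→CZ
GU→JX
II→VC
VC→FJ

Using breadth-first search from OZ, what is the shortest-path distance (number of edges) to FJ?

Level 0: OZ
Level 1: FS, II, MQ, NA
Level 2: FJ, GV, VC
Level 3: CZ, FY, GU
Level 4: JX, VZ
FJ first appears at level 2.

2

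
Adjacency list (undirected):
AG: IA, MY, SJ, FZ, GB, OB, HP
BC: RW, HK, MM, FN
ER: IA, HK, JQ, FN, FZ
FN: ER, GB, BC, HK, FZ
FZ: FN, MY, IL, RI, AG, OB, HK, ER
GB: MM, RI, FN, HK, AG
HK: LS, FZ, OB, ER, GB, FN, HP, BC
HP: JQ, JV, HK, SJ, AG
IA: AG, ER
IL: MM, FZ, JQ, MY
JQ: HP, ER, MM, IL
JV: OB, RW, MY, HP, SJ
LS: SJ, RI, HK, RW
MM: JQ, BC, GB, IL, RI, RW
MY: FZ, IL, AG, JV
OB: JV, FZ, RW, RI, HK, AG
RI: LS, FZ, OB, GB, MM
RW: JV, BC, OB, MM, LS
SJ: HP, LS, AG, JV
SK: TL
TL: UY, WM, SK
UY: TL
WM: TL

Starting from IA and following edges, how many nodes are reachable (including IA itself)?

19

BFS from IA visits: IA, AG, ER, FZ, GB, HP, MY, OB, SJ, FN, HK, JQ, IL, RI, MM, JV, RW, LS, BC
Reachable nodes: 19 of 23 total.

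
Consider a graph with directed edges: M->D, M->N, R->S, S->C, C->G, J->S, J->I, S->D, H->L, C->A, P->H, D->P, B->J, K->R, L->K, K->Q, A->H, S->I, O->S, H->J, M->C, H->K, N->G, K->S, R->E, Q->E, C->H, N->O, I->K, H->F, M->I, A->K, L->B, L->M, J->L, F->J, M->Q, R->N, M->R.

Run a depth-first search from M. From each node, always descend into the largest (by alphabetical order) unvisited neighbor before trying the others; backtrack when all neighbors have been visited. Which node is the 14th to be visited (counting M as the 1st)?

Visit M
M → R
R → S
S → I
I → K
K → Q
Q → E
S → D
D → P
P → H
H → L
L → B
B → J
H → F
S → C
C → G
C → A
R → N
N → O

Visit order: M, R, S, I, K, Q, E, D, P, H, L, B, J, F, C, G, A, N, O

F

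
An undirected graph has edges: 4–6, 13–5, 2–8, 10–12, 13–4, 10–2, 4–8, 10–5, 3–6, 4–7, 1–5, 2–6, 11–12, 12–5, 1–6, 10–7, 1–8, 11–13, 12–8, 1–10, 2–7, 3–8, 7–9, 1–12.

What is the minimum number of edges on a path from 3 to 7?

Level 0: 3
Level 1: 6, 8
Level 2: 1, 2, 4, 12
Level 3: 5, 7, 10, 11, 13
Level 4: 9
7 first appears at level 3.

3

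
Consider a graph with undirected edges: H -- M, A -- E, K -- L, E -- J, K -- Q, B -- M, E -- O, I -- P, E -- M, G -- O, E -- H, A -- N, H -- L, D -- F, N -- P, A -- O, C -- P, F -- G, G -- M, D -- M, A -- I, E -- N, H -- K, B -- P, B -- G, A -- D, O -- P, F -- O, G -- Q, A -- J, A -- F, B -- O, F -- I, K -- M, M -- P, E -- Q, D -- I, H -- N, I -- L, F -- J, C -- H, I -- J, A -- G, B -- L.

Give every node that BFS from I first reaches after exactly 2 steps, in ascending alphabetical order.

Level 0: I
Level 1: A, D, F, J, L, P
Level 2: B, C, E, G, H, K, M, N, O
Level 3: Q

B, C, E, G, H, K, M, N, O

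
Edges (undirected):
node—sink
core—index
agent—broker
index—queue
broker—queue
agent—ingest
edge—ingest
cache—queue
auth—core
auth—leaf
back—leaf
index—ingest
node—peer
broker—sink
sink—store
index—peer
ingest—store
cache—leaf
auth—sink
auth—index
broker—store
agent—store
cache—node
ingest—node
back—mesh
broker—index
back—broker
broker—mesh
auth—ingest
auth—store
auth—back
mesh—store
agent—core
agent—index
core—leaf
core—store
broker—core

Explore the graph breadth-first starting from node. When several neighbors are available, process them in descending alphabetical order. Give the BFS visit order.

Visit node; enqueue sink, peer, ingest, cache → queue [sink, peer, ingest, cache]
Visit sink; enqueue store, broker, auth → queue [peer, ingest, cache, store, broker, auth]
Visit peer; enqueue index → queue [ingest, cache, store, broker, auth, index]
Visit ingest; enqueue edge, agent → queue [cache, store, broker, auth, index, edge, agent]
Visit cache; enqueue queue, leaf → queue [store, broker, auth, index, edge, agent, queue, leaf]
Visit store; enqueue mesh, core → queue [broker, auth, index, edge, agent, queue, leaf, mesh, core]
Visit broker; enqueue back → queue [auth, index, edge, agent, queue, leaf, mesh, core, back]
Visit auth → queue [index, edge, agent, queue, leaf, mesh, core, back]
Visit index → queue [edge, agent, queue, leaf, mesh, core, back]
Visit edge → queue [agent, queue, leaf, mesh, core, back]
Visit agent → queue [queue, leaf, mesh, core, back]
Visit queue → queue [leaf, mesh, core, back]
Visit leaf → queue [mesh, core, back]
Visit mesh → queue [core, back]
Visit core → queue [back]
Visit back → queue []

node, sink, peer, ingest, cache, store, broker, auth, index, edge, agent, queue, leaf, mesh, core, back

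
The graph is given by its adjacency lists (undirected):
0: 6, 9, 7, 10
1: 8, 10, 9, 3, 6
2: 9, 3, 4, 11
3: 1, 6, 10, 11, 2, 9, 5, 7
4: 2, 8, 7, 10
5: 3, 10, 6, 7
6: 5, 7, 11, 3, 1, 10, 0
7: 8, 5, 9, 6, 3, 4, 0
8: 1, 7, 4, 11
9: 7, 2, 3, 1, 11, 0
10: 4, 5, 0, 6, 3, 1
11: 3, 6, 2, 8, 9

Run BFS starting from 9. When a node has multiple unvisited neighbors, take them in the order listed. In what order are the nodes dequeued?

Visit 9; enqueue 7, 2, 3, 1, 11, 0 → queue [7, 2, 3, 1, 11, 0]
Visit 7; enqueue 8, 5, 6, 4 → queue [2, 3, 1, 11, 0, 8, 5, 6, 4]
Visit 2 → queue [3, 1, 11, 0, 8, 5, 6, 4]
Visit 3; enqueue 10 → queue [1, 11, 0, 8, 5, 6, 4, 10]
Visit 1 → queue [11, 0, 8, 5, 6, 4, 10]
Visit 11 → queue [0, 8, 5, 6, 4, 10]
Visit 0 → queue [8, 5, 6, 4, 10]
Visit 8 → queue [5, 6, 4, 10]
Visit 5 → queue [6, 4, 10]
Visit 6 → queue [4, 10]
Visit 4 → queue [10]
Visit 10 → queue []

9, 7, 2, 3, 1, 11, 0, 8, 5, 6, 4, 10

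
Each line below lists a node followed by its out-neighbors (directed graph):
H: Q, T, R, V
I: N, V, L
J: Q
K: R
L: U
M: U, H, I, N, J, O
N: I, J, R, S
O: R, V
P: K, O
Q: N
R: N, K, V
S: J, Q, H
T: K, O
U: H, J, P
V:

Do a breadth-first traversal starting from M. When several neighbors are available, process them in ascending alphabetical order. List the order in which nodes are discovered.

M H I J N O U Q R T V L S P K

Visit M; enqueue H, I, J, N, O, U → queue [H, I, J, N, O, U]
Visit H; enqueue Q, R, T, V → queue [I, J, N, O, U, Q, R, T, V]
Visit I; enqueue L → queue [J, N, O, U, Q, R, T, V, L]
Visit J → queue [N, O, U, Q, R, T, V, L]
Visit N; enqueue S → queue [O, U, Q, R, T, V, L, S]
Visit O → queue [U, Q, R, T, V, L, S]
Visit U; enqueue P → queue [Q, R, T, V, L, S, P]
Visit Q → queue [R, T, V, L, S, P]
Visit R; enqueue K → queue [T, V, L, S, P, K]
Visit T → queue [V, L, S, P, K]
Visit V → queue [L, S, P, K]
Visit L → queue [S, P, K]
Visit S → queue [P, K]
Visit P → queue [K]
Visit K → queue []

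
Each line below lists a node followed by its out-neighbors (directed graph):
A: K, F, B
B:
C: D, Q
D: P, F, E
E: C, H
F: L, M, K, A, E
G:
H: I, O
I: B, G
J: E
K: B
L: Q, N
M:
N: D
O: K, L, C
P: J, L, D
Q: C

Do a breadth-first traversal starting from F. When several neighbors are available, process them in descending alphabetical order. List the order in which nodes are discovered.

Visit F; enqueue M, L, K, E, A → queue [M, L, K, E, A]
Visit M → queue [L, K, E, A]
Visit L; enqueue Q, N → queue [K, E, A, Q, N]
Visit K; enqueue B → queue [E, A, Q, N, B]
Visit E; enqueue H, C → queue [A, Q, N, B, H, C]
Visit A → queue [Q, N, B, H, C]
Visit Q → queue [N, B, H, C]
Visit N; enqueue D → queue [B, H, C, D]
Visit B → queue [H, C, D]
Visit H; enqueue O, I → queue [C, D, O, I]
Visit C → queue [D, O, I]
Visit D; enqueue P → queue [O, I, P]
Visit O → queue [I, P]
Visit I; enqueue G → queue [P, G]
Visit P; enqueue J → queue [G, J]
Visit G → queue [J]
Visit J → queue []

F, M, L, K, E, A, Q, N, B, H, C, D, O, I, P, G, J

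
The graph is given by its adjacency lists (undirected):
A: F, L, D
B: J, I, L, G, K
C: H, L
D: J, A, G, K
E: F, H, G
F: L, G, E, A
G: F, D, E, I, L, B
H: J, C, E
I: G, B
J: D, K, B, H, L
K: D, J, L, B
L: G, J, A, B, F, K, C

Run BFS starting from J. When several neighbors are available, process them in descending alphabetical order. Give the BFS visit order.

J → L → K → H → D → B → G → F → C → A → E → I

Visit J; enqueue L, K, H, D, B → queue [L, K, H, D, B]
Visit L; enqueue G, F, C, A → queue [K, H, D, B, G, F, C, A]
Visit K → queue [H, D, B, G, F, C, A]
Visit H; enqueue E → queue [D, B, G, F, C, A, E]
Visit D → queue [B, G, F, C, A, E]
Visit B; enqueue I → queue [G, F, C, A, E, I]
Visit G → queue [F, C, A, E, I]
Visit F → queue [C, A, E, I]
Visit C → queue [A, E, I]
Visit A → queue [E, I]
Visit E → queue [I]
Visit I → queue []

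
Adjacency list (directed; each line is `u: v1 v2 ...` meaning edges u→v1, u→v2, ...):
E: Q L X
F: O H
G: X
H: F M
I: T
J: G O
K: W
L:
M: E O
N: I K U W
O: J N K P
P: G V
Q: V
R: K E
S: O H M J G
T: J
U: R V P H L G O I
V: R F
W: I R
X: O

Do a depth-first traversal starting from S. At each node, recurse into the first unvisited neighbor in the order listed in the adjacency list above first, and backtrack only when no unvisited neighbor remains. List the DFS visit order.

Visit S
S → O
O → J
J → G
G → X
O → N
N → I
I → T
N → K
K → W
W → R
R → E
E → Q
Q → V
V → F
F → H
H → M
E → L
N → U
U → P

S → O → J → G → X → N → I → T → K → W → R → E → Q → V → F → H → M → L → U → P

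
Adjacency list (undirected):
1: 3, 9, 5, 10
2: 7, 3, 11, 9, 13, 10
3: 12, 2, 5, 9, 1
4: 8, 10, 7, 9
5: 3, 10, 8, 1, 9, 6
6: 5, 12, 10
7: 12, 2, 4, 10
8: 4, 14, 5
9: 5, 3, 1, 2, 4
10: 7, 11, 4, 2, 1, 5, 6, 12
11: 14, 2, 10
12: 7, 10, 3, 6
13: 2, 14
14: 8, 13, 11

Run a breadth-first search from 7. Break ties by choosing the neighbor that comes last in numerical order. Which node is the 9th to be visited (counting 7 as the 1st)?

5

Visit 7; enqueue 12, 10, 4, 2 → queue [12, 10, 4, 2]
Visit 12; enqueue 6, 3 → queue [10, 4, 2, 6, 3]
Visit 10; enqueue 11, 5, 1 → queue [4, 2, 6, 3, 11, 5, 1]
Visit 4; enqueue 9, 8 → queue [2, 6, 3, 11, 5, 1, 9, 8]
Visit 2; enqueue 13 → queue [6, 3, 11, 5, 1, 9, 8, 13]
Visit 6 → queue [3, 11, 5, 1, 9, 8, 13]
Visit 3 → queue [11, 5, 1, 9, 8, 13]
Visit 11; enqueue 14 → queue [5, 1, 9, 8, 13, 14]
Visit 5 → queue [1, 9, 8, 13, 14]
Visit 1 → queue [9, 8, 13, 14]
Visit 9 → queue [8, 13, 14]
Visit 8 → queue [13, 14]
Visit 13 → queue [14]
Visit 14 → queue []

Visit order: 7, 12, 10, 4, 2, 6, 3, 11, 5, 1, 9, 8, 13, 14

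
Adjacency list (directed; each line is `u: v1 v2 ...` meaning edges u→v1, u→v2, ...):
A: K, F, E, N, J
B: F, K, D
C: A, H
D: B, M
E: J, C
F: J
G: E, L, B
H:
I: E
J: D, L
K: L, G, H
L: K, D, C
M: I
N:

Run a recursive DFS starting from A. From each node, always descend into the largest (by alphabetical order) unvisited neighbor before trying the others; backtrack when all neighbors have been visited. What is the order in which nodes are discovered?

Visit A
A → N
A → K
K → L
L → D
D → M
M → I
I → E
E → J
E → C
C → H
D → B
B → F
K → G

A N K L D M I E J C H B F G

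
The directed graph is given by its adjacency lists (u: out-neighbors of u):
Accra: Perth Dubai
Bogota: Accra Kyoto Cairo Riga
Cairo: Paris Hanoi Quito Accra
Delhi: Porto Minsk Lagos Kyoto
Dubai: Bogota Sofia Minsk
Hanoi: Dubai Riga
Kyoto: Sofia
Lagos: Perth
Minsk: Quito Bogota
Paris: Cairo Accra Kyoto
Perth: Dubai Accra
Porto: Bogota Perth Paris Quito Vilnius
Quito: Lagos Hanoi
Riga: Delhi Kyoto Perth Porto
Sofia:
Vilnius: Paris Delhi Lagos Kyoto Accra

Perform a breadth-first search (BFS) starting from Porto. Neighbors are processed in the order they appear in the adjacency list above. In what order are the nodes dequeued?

Porto -> Bogota -> Perth -> Paris -> Quito -> Vilnius -> Accra -> Kyoto -> Cairo -> Riga -> Dubai -> Lagos -> Hanoi -> Delhi -> Sofia -> Minsk

Visit Porto; enqueue Bogota, Perth, Paris, Quito, Vilnius → queue [Bogota, Perth, Paris, Quito, Vilnius]
Visit Bogota; enqueue Accra, Kyoto, Cairo, Riga → queue [Perth, Paris, Quito, Vilnius, Accra, Kyoto, Cairo, Riga]
Visit Perth; enqueue Dubai → queue [Paris, Quito, Vilnius, Accra, Kyoto, Cairo, Riga, Dubai]
Visit Paris → queue [Quito, Vilnius, Accra, Kyoto, Cairo, Riga, Dubai]
Visit Quito; enqueue Lagos, Hanoi → queue [Vilnius, Accra, Kyoto, Cairo, Riga, Dubai, Lagos, Hanoi]
Visit Vilnius; enqueue Delhi → queue [Accra, Kyoto, Cairo, Riga, Dubai, Lagos, Hanoi, Delhi]
Visit Accra → queue [Kyoto, Cairo, Riga, Dubai, Lagos, Hanoi, Delhi]
Visit Kyoto; enqueue Sofia → queue [Cairo, Riga, Dubai, Lagos, Hanoi, Delhi, Sofia]
Visit Cairo → queue [Riga, Dubai, Lagos, Hanoi, Delhi, Sofia]
Visit Riga → queue [Dubai, Lagos, Hanoi, Delhi, Sofia]
Visit Dubai; enqueue Minsk → queue [Lagos, Hanoi, Delhi, Sofia, Minsk]
Visit Lagos → queue [Hanoi, Delhi, Sofia, Minsk]
Visit Hanoi → queue [Delhi, Sofia, Minsk]
Visit Delhi → queue [Sofia, Minsk]
Visit Sofia → queue [Minsk]
Visit Minsk → queue []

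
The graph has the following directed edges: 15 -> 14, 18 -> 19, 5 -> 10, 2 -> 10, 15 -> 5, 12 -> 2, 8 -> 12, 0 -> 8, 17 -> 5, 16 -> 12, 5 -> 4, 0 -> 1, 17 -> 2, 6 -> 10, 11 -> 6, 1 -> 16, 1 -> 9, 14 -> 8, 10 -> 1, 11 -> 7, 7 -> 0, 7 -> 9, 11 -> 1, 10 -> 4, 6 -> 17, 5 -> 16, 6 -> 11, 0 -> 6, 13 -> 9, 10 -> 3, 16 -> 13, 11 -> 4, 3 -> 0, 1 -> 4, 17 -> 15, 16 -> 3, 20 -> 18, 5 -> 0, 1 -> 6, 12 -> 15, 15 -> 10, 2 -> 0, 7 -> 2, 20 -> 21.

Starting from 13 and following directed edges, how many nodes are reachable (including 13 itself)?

2

BFS from 13 visits: 13, 9
Reachable nodes: 2 of 22 total.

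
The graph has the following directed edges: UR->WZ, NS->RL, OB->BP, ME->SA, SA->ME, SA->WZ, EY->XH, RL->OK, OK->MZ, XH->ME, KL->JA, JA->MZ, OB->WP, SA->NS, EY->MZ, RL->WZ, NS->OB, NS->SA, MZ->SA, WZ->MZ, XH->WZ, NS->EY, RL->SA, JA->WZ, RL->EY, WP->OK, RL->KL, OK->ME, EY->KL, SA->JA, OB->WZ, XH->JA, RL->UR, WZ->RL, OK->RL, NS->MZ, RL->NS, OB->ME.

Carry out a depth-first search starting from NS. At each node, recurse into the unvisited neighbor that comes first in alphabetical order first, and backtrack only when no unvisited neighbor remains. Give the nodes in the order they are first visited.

Visit NS
NS → EY
EY → KL
KL → JA
JA → MZ
MZ → SA
SA → ME
SA → WZ
WZ → RL
RL → OK
RL → UR
EY → XH
NS → OB
OB → BP
OB → WP

NS, EY, KL, JA, MZ, SA, ME, WZ, RL, OK, UR, XH, OB, BP, WP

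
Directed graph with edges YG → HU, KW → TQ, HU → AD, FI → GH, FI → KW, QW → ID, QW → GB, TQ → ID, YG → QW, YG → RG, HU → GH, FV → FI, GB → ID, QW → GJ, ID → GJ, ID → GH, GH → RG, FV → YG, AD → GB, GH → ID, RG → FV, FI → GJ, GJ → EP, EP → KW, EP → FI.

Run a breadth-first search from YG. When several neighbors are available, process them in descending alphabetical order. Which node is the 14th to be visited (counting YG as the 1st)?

TQ

Visit YG; enqueue RG, QW, HU → queue [RG, QW, HU]
Visit RG; enqueue FV → queue [QW, HU, FV]
Visit QW; enqueue ID, GJ, GB → queue [HU, FV, ID, GJ, GB]
Visit HU; enqueue GH, AD → queue [FV, ID, GJ, GB, GH, AD]
Visit FV; enqueue FI → queue [ID, GJ, GB, GH, AD, FI]
Visit ID → queue [GJ, GB, GH, AD, FI]
Visit GJ; enqueue EP → queue [GB, GH, AD, FI, EP]
Visit GB → queue [GH, AD, FI, EP]
Visit GH → queue [AD, FI, EP]
Visit AD → queue [FI, EP]
Visit FI; enqueue KW → queue [EP, KW]
Visit EP → queue [KW]
Visit KW; enqueue TQ → queue [TQ]
Visit TQ → queue []

Visit order: YG, RG, QW, HU, FV, ID, GJ, GB, GH, AD, FI, EP, KW, TQ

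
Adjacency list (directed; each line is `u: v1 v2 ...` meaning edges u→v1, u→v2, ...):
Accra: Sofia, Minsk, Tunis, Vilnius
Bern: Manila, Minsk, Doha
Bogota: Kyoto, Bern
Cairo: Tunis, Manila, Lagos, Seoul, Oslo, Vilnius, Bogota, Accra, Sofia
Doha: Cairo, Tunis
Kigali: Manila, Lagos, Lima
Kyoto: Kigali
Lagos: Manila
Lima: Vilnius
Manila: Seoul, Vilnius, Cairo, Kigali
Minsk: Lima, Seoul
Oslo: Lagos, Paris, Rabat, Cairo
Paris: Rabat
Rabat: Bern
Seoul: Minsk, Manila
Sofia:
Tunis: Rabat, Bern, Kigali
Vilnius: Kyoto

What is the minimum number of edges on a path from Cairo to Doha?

Level 0: Cairo
Level 1: Accra, Bogota, Lagos, Manila, Oslo, Seoul, Sofia, Tunis, Vilnius
Level 2: Bern, Kigali, Kyoto, Minsk, Paris, Rabat
Level 3: Doha, Lima
Doha first appears at level 3.

3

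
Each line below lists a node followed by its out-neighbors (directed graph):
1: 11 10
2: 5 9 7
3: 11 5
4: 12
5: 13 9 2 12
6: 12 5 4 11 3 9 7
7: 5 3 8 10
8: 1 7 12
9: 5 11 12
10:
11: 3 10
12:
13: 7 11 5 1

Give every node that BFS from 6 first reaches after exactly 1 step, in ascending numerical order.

Level 0: 6
Level 1: 3, 4, 5, 7, 9, 11, 12
Level 2: 2, 8, 10, 13
Level 3: 1

3, 4, 5, 7, 9, 11, 12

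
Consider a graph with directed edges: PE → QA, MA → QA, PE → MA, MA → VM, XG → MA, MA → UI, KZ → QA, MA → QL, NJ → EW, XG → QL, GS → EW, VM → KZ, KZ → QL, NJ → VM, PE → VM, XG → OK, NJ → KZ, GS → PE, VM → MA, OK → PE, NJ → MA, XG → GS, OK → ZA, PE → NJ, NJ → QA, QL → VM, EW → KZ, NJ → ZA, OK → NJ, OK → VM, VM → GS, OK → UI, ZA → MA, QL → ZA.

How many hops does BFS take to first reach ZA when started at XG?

Level 0: XG
Level 1: GS, MA, OK, QL
Level 2: EW, NJ, PE, QA, UI, VM, ZA
Level 3: KZ
ZA first appears at level 2.

2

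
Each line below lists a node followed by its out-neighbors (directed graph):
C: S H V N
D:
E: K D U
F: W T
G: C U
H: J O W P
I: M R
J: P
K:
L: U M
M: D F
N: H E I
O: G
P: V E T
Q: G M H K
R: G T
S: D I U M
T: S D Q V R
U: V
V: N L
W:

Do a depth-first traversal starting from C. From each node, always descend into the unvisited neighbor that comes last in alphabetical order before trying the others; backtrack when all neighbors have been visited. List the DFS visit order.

Visit C
C → V
V → N
N → I
I → R
R → T
T → S
S → U
S → M
M → F
F → W
M → D
T → Q
Q → K
Q → H
H → P
P → E
H → O
O → G
H → J
V → L

C V N I R T S U M F W D Q K H P E O G J L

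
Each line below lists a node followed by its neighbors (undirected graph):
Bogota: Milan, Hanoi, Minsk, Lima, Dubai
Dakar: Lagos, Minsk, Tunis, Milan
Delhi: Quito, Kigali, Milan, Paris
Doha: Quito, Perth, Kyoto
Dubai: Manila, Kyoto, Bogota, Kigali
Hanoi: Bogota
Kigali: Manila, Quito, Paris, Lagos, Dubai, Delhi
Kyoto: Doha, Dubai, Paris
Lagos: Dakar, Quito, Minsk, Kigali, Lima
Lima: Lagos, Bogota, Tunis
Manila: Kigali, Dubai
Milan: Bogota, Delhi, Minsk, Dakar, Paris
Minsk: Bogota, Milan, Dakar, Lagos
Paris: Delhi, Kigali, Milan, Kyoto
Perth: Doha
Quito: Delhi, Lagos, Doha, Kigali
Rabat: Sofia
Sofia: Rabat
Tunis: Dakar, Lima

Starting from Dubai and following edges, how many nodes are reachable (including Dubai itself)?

BFS from Dubai visits: Dubai, Manila, Kyoto, Bogota, Kigali, Doha, Paris, Milan, Hanoi, Minsk, Lima, Quito, Lagos, Delhi, Perth, Dakar, Tunis
Reachable nodes: 17 of 19 total.

17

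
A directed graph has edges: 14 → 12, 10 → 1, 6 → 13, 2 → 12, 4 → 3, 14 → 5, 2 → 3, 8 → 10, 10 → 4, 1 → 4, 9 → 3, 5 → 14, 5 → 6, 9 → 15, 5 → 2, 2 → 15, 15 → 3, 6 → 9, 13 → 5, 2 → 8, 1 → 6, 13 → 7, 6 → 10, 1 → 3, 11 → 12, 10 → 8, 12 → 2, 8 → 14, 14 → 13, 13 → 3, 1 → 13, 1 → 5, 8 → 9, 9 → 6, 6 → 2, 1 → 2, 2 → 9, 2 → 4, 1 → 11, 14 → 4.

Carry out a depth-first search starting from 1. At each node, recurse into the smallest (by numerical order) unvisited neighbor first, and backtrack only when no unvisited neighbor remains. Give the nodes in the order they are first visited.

1 2 3 4 8 9 6 10 13 5 14 12 7 15 11

Visit 1
1 → 2
2 → 3
2 → 4
2 → 8
8 → 9
9 → 6
6 → 10
6 → 13
13 → 5
5 → 14
14 → 12
13 → 7
9 → 15
1 → 11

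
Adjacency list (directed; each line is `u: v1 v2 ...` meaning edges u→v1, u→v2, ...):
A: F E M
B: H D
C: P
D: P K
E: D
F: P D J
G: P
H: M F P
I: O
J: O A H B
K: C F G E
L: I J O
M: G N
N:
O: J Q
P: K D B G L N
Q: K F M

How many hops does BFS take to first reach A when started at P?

3

Level 0: P
Level 1: B, D, G, K, L, N
Level 2: C, E, F, H, I, J, O
Level 3: A, M, Q
A first appears at level 3.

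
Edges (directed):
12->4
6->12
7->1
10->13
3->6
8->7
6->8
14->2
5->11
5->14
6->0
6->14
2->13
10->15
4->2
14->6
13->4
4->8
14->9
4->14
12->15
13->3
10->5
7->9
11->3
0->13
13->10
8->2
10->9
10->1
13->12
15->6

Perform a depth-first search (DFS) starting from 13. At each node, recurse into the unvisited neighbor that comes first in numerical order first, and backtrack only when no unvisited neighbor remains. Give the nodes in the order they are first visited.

13, 3, 6, 0, 8, 2, 7, 1, 9, 12, 4, 14, 15, 10, 5, 11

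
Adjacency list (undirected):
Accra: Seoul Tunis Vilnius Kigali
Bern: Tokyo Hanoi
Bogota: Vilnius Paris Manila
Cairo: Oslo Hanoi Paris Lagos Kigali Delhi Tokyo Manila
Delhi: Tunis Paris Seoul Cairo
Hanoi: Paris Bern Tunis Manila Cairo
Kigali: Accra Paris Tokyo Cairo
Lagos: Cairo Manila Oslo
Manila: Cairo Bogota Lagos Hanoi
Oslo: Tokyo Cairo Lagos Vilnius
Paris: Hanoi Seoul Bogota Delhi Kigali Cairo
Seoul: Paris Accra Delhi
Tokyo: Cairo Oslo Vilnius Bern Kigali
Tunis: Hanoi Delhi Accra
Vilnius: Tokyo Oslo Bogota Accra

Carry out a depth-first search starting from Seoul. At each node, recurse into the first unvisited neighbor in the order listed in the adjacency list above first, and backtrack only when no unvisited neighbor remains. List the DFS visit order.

Seoul Paris Hanoi Bern Tokyo Cairo Oslo Lagos Manila Bogota Vilnius Accra Tunis Delhi Kigali

Visit Seoul
Seoul → Paris
Paris → Hanoi
Hanoi → Bern
Bern → Tokyo
Tokyo → Cairo
Cairo → Oslo
Oslo → Lagos
Lagos → Manila
Manila → Bogota
Bogota → Vilnius
Vilnius → Accra
Accra → Tunis
Tunis → Delhi
Accra → Kigali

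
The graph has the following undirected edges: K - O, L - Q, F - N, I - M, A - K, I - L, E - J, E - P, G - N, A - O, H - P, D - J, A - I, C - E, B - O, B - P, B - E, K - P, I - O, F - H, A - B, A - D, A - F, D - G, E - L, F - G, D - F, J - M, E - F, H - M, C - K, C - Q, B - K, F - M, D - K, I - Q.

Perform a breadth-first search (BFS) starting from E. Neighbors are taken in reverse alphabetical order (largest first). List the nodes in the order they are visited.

E → P → L → J → F → C → B → K → H → Q → I → M → D → N → G → A → O

Visit E; enqueue P, L, J, F, C, B → queue [P, L, J, F, C, B]
Visit P; enqueue K, H → queue [L, J, F, C, B, K, H]
Visit L; enqueue Q, I → queue [J, F, C, B, K, H, Q, I]
Visit J; enqueue M, D → queue [F, C, B, K, H, Q, I, M, D]
Visit F; enqueue N, G, A → queue [C, B, K, H, Q, I, M, D, N, G, A]
Visit C → queue [B, K, H, Q, I, M, D, N, G, A]
Visit B; enqueue O → queue [K, H, Q, I, M, D, N, G, A, O]
Visit K → queue [H, Q, I, M, D, N, G, A, O]
Visit H → queue [Q, I, M, D, N, G, A, O]
Visit Q → queue [I, M, D, N, G, A, O]
Visit I → queue [M, D, N, G, A, O]
Visit M → queue [D, N, G, A, O]
Visit D → queue [N, G, A, O]
Visit N → queue [G, A, O]
Visit G → queue [A, O]
Visit A → queue [O]
Visit O → queue []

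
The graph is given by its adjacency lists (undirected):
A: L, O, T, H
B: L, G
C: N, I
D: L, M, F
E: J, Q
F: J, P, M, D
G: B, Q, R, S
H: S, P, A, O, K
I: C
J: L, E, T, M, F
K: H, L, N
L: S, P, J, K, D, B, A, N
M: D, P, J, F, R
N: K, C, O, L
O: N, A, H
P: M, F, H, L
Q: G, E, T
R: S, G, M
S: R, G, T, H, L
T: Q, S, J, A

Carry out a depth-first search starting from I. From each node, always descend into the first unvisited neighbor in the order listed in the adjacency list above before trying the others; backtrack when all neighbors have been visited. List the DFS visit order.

Visit I
I → C
C → N
N → K
K → H
H → S
S → R
R → G
G → B
B → L
L → P
P → M
M → D
D → F
F → J
J → E
E → Q
Q → T
T → A
A → O

I → C → N → K → H → S → R → G → B → L → P → M → D → F → J → E → Q → T → A → O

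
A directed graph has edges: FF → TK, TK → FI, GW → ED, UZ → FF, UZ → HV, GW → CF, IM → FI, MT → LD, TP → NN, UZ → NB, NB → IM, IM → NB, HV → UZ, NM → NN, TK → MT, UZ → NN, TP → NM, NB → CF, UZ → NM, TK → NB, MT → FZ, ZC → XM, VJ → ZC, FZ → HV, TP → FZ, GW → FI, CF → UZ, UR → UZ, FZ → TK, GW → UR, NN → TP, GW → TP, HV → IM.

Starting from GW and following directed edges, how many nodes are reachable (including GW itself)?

17

BFS from GW visits: GW, UR, TP, FI, ED, CF, UZ, NN, NM, FZ, NB, HV, FF, TK, IM, MT, LD
Reachable nodes: 17 of 20 total.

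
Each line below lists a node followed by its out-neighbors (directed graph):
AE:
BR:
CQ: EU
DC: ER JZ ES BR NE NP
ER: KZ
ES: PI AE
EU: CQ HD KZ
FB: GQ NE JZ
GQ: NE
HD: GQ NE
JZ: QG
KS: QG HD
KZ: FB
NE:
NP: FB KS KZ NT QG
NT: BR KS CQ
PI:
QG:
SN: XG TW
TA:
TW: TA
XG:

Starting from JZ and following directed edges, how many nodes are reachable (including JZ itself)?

BFS from JZ visits: JZ, QG
Reachable nodes: 2 of 22 total.

2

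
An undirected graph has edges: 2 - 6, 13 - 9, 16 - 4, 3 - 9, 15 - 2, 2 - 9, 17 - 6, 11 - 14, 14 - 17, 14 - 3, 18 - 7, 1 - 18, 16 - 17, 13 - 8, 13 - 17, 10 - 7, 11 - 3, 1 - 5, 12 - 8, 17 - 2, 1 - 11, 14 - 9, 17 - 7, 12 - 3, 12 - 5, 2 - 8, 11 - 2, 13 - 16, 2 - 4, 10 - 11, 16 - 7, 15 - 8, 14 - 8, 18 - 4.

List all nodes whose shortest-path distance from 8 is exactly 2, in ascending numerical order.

3, 4, 5, 6, 9, 11, 16, 17

Level 0: 8
Level 1: 2, 12, 13, 14, 15
Level 2: 3, 4, 5, 6, 9, 11, 16, 17
Level 3: 1, 7, 10, 18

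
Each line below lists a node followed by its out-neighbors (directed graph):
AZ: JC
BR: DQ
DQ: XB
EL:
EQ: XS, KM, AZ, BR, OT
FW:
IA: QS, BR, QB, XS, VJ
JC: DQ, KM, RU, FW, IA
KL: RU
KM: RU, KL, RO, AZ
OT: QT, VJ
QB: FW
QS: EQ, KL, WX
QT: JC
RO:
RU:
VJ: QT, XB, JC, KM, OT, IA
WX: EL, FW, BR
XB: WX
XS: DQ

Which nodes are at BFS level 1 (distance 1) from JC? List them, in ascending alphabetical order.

DQ, FW, IA, KM, RU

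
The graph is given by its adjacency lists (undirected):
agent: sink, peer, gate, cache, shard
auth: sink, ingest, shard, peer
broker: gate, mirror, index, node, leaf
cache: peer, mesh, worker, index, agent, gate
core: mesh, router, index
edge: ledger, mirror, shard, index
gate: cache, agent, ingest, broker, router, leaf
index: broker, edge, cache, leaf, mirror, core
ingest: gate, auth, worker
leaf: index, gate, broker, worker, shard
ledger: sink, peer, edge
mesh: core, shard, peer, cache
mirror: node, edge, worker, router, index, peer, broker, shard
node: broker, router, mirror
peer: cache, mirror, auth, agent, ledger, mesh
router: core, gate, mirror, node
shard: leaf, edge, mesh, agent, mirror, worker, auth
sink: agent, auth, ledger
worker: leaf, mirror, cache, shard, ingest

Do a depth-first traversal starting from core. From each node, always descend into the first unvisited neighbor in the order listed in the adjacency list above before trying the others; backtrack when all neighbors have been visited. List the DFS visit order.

Visit core
core → mesh
mesh → shard
shard → leaf
leaf → index
index → broker
broker → gate
gate → cache
cache → peer
peer → mirror
mirror → node
node → router
mirror → edge
edge → ledger
ledger → sink
sink → agent
sink → auth
auth → ingest
ingest → worker

core, mesh, shard, leaf, index, broker, gate, cache, peer, mirror, node, router, edge, ledger, sink, agent, auth, ingest, worker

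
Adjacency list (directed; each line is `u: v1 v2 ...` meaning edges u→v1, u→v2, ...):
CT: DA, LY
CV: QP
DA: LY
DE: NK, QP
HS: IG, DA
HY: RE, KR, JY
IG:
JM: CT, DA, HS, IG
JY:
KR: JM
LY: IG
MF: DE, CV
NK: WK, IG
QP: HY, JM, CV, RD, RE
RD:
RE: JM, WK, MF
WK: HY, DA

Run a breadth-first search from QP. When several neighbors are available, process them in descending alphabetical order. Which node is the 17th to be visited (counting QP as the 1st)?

NK

Visit QP; enqueue RE, RD, JM, HY, CV → queue [RE, RD, JM, HY, CV]
Visit RE; enqueue WK, MF → queue [RD, JM, HY, CV, WK, MF]
Visit RD → queue [JM, HY, CV, WK, MF]
Visit JM; enqueue IG, HS, DA, CT → queue [HY, CV, WK, MF, IG, HS, DA, CT]
Visit HY; enqueue KR, JY → queue [CV, WK, MF, IG, HS, DA, CT, KR, JY]
Visit CV → queue [WK, MF, IG, HS, DA, CT, KR, JY]
Visit WK → queue [MF, IG, HS, DA, CT, KR, JY]
Visit MF; enqueue DE → queue [IG, HS, DA, CT, KR, JY, DE]
Visit IG → queue [HS, DA, CT, KR, JY, DE]
Visit HS → queue [DA, CT, KR, JY, DE]
Visit DA; enqueue LY → queue [CT, KR, JY, DE, LY]
Visit CT → queue [KR, JY, DE, LY]
Visit KR → queue [JY, DE, LY]
Visit JY → queue [DE, LY]
Visit DE; enqueue NK → queue [LY, NK]
Visit LY → queue [NK]
Visit NK → queue []

Visit order: QP, RE, RD, JM, HY, CV, WK, MF, IG, HS, DA, CT, KR, JY, DE, LY, NK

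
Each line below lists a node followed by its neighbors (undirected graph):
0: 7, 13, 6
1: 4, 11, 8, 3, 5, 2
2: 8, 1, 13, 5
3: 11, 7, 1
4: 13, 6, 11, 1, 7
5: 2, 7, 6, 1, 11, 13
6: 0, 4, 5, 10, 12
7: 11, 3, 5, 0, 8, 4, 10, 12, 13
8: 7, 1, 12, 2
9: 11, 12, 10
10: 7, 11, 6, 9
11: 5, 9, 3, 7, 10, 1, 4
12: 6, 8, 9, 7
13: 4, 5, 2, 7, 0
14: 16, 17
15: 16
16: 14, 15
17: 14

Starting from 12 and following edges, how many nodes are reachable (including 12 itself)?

BFS from 12 visits: 12, 6, 7, 8, 9, 0, 4, 5, 10, 3, 11, 13, 1, 2
Reachable nodes: 14 of 18 total.

14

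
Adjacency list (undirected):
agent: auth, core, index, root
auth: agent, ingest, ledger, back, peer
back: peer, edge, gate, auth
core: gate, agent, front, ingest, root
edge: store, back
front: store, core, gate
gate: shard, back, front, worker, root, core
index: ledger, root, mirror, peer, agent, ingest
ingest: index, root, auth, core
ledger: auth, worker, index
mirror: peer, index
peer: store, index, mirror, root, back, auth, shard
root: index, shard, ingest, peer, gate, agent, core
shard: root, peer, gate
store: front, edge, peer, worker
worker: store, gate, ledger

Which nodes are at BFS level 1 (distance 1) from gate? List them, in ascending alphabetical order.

Level 0: gate
Level 1: back, core, front, root, shard, worker
Level 2: agent, auth, edge, index, ingest, ledger, peer, store
Level 3: mirror

back, core, front, root, shard, worker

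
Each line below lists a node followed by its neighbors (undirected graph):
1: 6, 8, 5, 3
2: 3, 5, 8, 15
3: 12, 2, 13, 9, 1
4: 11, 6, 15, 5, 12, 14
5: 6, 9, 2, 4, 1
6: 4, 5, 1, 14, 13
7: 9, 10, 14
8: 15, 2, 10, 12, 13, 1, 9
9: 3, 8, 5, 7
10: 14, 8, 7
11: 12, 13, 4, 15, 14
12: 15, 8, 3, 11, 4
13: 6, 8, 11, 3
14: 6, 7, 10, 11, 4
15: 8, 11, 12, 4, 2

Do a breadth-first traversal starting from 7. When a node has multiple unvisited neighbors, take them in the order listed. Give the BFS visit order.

Visit 7; enqueue 9, 10, 14 → queue [9, 10, 14]
Visit 9; enqueue 3, 8, 5 → queue [10, 14, 3, 8, 5]
Visit 10 → queue [14, 3, 8, 5]
Visit 14; enqueue 6, 11, 4 → queue [3, 8, 5, 6, 11, 4]
Visit 3; enqueue 12, 2, 13, 1 → queue [8, 5, 6, 11, 4, 12, 2, 13, 1]
Visit 8; enqueue 15 → queue [5, 6, 11, 4, 12, 2, 13, 1, 15]
Visit 5 → queue [6, 11, 4, 12, 2, 13, 1, 15]
Visit 6 → queue [11, 4, 12, 2, 13, 1, 15]
Visit 11 → queue [4, 12, 2, 13, 1, 15]
Visit 4 → queue [12, 2, 13, 1, 15]
Visit 12 → queue [2, 13, 1, 15]
Visit 2 → queue [13, 1, 15]
Visit 13 → queue [1, 15]
Visit 1 → queue [15]
Visit 15 → queue []

7 -> 9 -> 10 -> 14 -> 3 -> 8 -> 5 -> 6 -> 11 -> 4 -> 12 -> 2 -> 13 -> 1 -> 15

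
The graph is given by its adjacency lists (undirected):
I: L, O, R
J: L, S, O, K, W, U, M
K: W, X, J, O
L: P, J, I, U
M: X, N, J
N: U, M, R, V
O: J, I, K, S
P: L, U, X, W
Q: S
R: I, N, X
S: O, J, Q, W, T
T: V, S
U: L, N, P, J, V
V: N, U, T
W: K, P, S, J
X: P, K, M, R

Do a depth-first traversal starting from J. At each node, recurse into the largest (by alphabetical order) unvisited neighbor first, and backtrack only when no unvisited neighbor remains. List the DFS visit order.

J → W → S → T → V → U → P → X → R → N → M → I → O → K → L → Q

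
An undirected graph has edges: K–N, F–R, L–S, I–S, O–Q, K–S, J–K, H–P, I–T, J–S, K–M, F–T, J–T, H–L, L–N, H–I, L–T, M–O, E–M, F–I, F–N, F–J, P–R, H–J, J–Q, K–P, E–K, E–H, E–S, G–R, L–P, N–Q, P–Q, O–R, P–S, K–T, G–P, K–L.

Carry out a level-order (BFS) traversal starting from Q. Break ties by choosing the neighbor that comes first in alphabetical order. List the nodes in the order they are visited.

Visit Q; enqueue J, N, O, P → queue [J, N, O, P]
Visit J; enqueue F, H, K, S, T → queue [N, O, P, F, H, K, S, T]
Visit N; enqueue L → queue [O, P, F, H, K, S, T, L]
Visit O; enqueue M, R → queue [P, F, H, K, S, T, L, M, R]
Visit P; enqueue G → queue [F, H, K, S, T, L, M, R, G]
Visit F; enqueue I → queue [H, K, S, T, L, M, R, G, I]
Visit H; enqueue E → queue [K, S, T, L, M, R, G, I, E]
Visit K → queue [S, T, L, M, R, G, I, E]
Visit S → queue [T, L, M, R, G, I, E]
Visit T → queue [L, M, R, G, I, E]
Visit L → queue [M, R, G, I, E]
Visit M → queue [R, G, I, E]
Visit R → queue [G, I, E]
Visit G → queue [I, E]
Visit I → queue [E]
Visit E → queue []

Q, J, N, O, P, F, H, K, S, T, L, M, R, G, I, E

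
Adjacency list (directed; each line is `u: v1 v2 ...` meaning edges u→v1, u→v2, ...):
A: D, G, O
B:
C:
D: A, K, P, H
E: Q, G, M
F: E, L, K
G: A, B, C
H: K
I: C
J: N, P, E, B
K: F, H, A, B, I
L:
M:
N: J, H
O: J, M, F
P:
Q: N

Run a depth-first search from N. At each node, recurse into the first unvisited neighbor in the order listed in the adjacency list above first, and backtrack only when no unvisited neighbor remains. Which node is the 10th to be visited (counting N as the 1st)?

F

Visit N
N → J
J → P
J → E
E → Q
E → G
G → A
A → D
D → K
K → F
F → L
K → H
K → B
K → I
I → C
A → O
O → M

Visit order: N, J, P, E, Q, G, A, D, K, F, L, H, B, I, C, O, M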